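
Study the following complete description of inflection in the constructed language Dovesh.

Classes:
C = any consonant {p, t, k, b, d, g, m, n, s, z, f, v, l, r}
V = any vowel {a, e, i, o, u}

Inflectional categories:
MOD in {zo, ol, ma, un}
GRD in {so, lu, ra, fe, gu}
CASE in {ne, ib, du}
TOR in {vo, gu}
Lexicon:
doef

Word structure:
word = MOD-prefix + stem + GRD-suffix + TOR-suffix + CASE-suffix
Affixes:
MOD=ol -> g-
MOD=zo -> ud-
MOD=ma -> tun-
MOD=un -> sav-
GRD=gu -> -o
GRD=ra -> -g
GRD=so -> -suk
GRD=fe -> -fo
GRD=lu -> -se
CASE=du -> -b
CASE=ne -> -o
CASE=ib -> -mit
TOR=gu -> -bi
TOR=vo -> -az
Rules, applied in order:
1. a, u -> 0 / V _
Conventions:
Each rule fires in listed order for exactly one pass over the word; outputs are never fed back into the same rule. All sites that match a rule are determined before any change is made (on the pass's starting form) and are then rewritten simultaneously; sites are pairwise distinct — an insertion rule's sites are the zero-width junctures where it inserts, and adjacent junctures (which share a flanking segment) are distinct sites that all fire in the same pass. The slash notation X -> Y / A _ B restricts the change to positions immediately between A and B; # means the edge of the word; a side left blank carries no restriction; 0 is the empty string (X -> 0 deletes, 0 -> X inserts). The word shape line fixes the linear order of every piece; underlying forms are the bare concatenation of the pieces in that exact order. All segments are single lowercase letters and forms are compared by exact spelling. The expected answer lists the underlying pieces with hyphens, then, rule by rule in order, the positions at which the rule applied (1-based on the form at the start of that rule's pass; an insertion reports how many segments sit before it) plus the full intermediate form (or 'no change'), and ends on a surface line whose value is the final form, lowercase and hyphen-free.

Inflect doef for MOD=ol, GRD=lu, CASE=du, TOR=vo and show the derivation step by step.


underlying: g-doef-se-az-b
1. a, u -> 0 / V _: fires at position(s) 8: gdoefsezb
surface: gdoefsezb


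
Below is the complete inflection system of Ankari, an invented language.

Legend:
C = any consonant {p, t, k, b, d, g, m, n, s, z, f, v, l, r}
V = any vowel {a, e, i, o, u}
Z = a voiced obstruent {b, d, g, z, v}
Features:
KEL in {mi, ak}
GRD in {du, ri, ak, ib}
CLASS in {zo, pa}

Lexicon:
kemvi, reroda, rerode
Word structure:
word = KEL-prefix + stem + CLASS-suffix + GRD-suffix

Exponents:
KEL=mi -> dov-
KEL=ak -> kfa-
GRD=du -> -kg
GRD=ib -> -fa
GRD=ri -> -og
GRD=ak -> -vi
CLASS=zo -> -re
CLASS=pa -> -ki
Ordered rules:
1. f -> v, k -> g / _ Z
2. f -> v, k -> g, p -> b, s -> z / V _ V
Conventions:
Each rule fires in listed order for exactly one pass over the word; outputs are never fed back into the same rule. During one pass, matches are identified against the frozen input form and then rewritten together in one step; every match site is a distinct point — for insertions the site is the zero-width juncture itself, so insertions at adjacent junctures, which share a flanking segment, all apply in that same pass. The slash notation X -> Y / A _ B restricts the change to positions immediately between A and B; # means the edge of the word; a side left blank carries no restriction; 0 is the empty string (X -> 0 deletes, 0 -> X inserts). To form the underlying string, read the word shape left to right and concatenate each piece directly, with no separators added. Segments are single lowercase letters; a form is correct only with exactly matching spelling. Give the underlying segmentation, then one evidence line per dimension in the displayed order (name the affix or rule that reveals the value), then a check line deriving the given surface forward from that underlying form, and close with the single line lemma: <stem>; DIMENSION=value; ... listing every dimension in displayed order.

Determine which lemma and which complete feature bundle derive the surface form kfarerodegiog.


underlying: kfa-rerode-ki-og
KEL=ak - signalled by the affix kfa-
GRD=ri - signalled by the affix -og
CLASS=pa - signalled by the affix -ki
check: kfarerodekiog -> kfarerodekiog -> kfarerodegiog
lemma: rerode; KEL=ak; GRD=ri; CLASS=pa


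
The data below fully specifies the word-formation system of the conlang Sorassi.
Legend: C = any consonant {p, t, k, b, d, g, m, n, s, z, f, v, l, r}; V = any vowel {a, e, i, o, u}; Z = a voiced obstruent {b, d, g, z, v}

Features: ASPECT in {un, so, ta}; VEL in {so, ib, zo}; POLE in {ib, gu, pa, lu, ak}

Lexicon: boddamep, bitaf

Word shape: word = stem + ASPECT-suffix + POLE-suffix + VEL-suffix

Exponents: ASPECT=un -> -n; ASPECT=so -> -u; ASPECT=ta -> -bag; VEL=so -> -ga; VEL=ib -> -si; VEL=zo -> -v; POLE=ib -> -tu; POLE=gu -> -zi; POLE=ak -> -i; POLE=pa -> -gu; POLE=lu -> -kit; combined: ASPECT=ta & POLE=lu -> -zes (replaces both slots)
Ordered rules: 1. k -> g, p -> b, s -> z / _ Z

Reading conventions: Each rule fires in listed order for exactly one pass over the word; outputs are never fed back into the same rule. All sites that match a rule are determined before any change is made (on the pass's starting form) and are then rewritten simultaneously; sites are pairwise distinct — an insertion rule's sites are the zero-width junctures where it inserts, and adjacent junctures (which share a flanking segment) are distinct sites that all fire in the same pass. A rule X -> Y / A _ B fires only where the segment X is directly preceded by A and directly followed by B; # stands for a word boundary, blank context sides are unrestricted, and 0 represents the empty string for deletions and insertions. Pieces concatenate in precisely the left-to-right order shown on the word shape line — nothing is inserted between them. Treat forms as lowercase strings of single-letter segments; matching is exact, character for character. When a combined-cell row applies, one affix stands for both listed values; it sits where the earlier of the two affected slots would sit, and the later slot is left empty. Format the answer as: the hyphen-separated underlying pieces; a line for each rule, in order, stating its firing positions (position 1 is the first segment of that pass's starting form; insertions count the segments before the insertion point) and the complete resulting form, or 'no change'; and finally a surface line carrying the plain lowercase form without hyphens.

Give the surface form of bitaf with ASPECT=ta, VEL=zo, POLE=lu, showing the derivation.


underlying: bitaf-zes-v
1. k -> g, p -> b, s -> z / _ Z: fires at position(s) 8: bitafzezv
surface: bitafzezv


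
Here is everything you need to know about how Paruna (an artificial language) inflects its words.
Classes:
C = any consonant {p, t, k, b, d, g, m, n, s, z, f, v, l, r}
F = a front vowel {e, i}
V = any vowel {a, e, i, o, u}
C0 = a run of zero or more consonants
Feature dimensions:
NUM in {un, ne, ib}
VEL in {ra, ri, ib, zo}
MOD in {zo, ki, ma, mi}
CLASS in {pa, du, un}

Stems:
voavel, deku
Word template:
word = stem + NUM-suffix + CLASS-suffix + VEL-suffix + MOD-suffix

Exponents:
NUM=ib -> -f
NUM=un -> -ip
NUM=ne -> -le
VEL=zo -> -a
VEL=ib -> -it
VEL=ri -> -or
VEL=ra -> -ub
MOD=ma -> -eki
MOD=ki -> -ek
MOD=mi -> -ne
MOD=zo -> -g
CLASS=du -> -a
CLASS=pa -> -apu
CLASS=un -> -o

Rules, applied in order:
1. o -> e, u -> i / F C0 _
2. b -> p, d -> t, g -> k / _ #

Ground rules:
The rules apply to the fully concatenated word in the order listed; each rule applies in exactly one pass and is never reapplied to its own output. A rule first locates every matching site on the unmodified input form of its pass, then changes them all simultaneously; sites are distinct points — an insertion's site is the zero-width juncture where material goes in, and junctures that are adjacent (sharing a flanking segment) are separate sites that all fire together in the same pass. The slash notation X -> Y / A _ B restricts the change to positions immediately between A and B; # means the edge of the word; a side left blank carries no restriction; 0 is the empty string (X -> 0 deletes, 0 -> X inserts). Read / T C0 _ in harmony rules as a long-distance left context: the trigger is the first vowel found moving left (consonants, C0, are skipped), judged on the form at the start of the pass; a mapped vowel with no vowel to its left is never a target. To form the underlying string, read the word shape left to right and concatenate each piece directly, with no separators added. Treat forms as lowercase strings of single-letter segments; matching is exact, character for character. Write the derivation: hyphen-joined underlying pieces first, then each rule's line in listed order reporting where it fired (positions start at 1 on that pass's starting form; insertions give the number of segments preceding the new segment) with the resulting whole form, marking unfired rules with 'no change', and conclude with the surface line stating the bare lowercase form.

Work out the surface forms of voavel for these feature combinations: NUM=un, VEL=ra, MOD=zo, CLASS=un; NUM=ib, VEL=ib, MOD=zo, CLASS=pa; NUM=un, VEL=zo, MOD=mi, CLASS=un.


cell NUM=un, VEL=ra, MOD=zo, CLASS=un:
underlying: voavel-ip-o-ub-g
1. o -> e, u -> i / F C0 _: fires at position(s) 9: voavelipeubg
2. b -> p, d -> t, g -> k / _ #: fires at position(s) 12: voavelipeubk
surface: voavelipeubk

cell NUM=ib, VEL=ib, MOD=zo, CLASS=pa:
underlying: voavel-f-apu-it-g
1. o -> e, u -> i / F C0 _: no change
2. b -> p, d -> t, g -> k / _ #: fires at position(s) 13: voavelfapuitk
surface: voavelfapuitk

cell NUM=un, VEL=zo, MOD=mi, CLASS=un:
underlying: voavel-ip-o-a-ne
1. o -> e, u -> i / F C0 _: fires at position(s) 9: voavelipeane
2. b -> p, d -> t, g -> k / _ #: no change
surface: voavelipeane


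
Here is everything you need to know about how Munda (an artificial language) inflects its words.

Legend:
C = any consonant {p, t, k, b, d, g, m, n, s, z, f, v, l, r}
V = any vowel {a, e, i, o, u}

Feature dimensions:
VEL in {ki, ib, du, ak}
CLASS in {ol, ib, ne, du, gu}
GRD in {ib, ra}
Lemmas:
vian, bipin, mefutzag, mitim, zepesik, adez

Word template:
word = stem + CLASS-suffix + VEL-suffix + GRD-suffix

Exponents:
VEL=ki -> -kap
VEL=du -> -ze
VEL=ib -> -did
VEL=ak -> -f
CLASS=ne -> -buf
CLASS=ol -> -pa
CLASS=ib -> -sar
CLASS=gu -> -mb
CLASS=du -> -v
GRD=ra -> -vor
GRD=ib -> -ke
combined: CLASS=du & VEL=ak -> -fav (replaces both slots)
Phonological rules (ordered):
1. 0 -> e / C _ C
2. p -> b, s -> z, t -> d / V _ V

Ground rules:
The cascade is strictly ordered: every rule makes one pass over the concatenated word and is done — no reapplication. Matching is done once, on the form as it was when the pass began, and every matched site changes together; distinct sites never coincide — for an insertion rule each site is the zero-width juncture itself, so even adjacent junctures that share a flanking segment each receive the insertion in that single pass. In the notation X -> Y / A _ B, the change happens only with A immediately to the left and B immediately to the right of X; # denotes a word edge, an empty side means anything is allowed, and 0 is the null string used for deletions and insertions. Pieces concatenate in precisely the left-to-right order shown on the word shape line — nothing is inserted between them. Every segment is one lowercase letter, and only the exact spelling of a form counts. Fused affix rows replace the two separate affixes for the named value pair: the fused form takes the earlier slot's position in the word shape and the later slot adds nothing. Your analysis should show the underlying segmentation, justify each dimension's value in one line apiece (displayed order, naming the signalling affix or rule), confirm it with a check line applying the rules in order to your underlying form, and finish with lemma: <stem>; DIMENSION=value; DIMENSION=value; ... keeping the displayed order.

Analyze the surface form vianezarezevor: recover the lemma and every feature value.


underlying: vian-sar-ze-vor
VEL=du - signalled by the affix -ze
CLASS=ib - signalled by the affix -sar
GRD=ra - signalled by the affix -vor
check: viansarzevor -> vianesarezevor -> vianezarezevor
lemma: vian; VEL=du; CLASS=ib; GRD=ra


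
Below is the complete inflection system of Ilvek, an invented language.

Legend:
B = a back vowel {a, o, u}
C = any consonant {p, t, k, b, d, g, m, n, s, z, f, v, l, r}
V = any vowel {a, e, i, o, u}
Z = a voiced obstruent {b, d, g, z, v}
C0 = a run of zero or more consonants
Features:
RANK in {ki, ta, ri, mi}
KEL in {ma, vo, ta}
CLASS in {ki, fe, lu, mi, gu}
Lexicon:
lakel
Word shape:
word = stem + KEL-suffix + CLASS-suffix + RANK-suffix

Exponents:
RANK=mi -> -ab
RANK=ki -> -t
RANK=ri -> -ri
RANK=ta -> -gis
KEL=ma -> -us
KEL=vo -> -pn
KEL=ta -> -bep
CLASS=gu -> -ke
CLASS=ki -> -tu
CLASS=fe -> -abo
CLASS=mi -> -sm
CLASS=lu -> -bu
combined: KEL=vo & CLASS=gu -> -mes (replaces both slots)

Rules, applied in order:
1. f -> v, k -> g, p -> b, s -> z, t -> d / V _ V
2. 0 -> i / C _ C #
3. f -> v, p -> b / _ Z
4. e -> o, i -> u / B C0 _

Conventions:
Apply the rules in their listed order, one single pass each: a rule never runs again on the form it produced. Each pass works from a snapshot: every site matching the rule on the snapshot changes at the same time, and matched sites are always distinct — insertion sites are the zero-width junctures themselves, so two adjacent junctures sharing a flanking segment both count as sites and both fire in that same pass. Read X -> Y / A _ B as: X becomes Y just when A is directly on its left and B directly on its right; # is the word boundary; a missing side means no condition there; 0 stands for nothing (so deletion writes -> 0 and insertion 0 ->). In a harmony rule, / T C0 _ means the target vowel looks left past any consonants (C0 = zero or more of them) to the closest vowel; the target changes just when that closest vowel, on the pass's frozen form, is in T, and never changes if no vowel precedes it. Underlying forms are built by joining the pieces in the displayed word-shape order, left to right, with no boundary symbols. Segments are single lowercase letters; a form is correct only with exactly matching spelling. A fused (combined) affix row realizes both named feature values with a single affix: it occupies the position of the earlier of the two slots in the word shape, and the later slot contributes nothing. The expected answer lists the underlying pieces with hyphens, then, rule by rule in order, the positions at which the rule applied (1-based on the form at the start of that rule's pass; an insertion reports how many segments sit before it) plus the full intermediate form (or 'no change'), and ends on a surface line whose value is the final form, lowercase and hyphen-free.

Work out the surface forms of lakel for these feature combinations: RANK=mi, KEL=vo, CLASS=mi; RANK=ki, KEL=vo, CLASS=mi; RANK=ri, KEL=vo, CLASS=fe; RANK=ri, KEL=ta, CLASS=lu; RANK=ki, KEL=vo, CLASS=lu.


cell RANK=mi, KEL=vo, CLASS=mi:
underlying: lakel-pn-sm-ab
1. f -> v, k -> g, p -> b, s -> z, t -> d / V _ V: fires at position(s) 3: lagelpnsmab
2. 0 -> i / C _ C #: no change
3. f -> v, p -> b / _ Z: no change
4. e -> o, i -> u / B C0 _: fires at position(s) 4: lagolpnsmab
surface: lagolpnsmab

cell RANK=ki, KEL=vo, CLASS=mi:
underlying: lakel-pn-sm-t
1. f -> v, k -> g, p -> b, s -> z, t -> d / V _ V: fires at position(s) 3: lagelpnsmt
2. 0 -> i / C _ C #: inserts after position(s) 9: lagelpnsmit
3. f -> v, p -> b / _ Z: no change
4. e -> o, i -> u / B C0 _: fires at position(s) 4: lagolpnsmit
surface: lagolpnsmit

cell RANK=ri, KEL=vo, CLASS=fe:
underlying: lakel-pn-abo-ri
1. f -> v, k -> g, p -> b, s -> z, t -> d / V _ V: fires at position(s) 3: lagelpnabori
2. 0 -> i / C _ C #: no change
3. f -> v, p -> b / _ Z: no change
4. e -> o, i -> u / B C0 _: fires at position(s) 4, 12: lagolpnaboru
surface: lagolpnaboru

cell RANK=ri, KEL=ta, CLASS=lu:
underlying: lakel-bep-bu-ri
1. f -> v, k -> g, p -> b, s -> z, t -> d / V _ V: fires at position(s) 3: lagelbepburi
2. 0 -> i / C _ C #: no change
3. f -> v, p -> b / _ Z: fires at position(s) 8: lagelbebburi
4. e -> o, i -> u / B C0 _: fires at position(s) 4, 12: lagolbebburu
surface: lagolbebburu

cell RANK=ki, KEL=vo, CLASS=lu:
underlying: lakel-pn-bu-t
1. f -> v, k -> g, p -> b, s -> z, t -> d / V _ V: fires at position(s) 3: lagelpnbut
2. 0 -> i / C _ C #: no change
3. f -> v, p -> b / _ Z: no change
4. e -> o, i -> u / B C0 _: fires at position(s) 4: lagolpnbut
surface: lagolpnbut


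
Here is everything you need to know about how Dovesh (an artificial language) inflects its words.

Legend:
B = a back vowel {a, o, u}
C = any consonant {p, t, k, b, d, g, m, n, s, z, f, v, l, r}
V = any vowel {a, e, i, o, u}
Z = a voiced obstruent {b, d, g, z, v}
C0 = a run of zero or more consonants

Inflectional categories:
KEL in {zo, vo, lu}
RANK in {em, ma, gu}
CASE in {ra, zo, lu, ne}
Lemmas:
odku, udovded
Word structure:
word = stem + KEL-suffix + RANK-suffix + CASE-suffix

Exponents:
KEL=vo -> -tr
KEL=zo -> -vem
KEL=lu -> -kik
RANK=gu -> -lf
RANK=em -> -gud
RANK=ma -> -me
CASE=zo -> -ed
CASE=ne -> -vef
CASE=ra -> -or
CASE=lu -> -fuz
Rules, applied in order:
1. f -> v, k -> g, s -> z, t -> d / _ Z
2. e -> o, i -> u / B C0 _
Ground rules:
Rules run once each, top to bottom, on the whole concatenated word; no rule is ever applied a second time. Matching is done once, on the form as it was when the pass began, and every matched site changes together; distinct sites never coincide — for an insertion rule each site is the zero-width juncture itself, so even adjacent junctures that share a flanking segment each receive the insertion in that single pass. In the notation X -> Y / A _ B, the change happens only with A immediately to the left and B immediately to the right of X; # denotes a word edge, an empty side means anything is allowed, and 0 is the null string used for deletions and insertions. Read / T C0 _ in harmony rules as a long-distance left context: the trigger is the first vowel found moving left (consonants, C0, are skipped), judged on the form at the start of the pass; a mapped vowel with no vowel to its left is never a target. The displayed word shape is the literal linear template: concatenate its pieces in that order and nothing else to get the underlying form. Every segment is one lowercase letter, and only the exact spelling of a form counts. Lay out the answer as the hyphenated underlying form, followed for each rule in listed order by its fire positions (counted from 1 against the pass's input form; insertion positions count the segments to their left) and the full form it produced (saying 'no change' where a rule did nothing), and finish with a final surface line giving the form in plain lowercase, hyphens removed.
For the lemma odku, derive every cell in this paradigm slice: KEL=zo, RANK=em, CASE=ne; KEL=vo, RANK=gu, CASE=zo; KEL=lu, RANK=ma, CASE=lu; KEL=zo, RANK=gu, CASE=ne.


cell KEL=zo, RANK=em, CASE=ne:
underlying: odku-vem-gud-vef
1. f -> v, k -> g, s -> z, t -> d / _ Z: no change
2. e -> o, i -> u / B C0 _: fires at position(s) 6, 12: odkuvomgudvof
surface: odkuvomgudvof

cell KEL=vo, RANK=gu, CASE=zo:
underlying: odku-tr-lf-ed
1. f -> v, k -> g, s -> z, t -> d / _ Z: no change
2. e -> o, i -> u / B C0 _: fires at position(s) 9: odkutrlfod
surface: odkutrlfod

cell KEL=lu, RANK=ma, CASE=lu:
underlying: odku-kik-me-fuz
1. f -> v, k -> g, s -> z, t -> d / _ Z: no change
2. e -> o, i -> u / B C0 _: fires at position(s) 6: odkukukmefuz
surface: odkukukmefuz

cell KEL=zo, RANK=gu, CASE=ne:
underlying: odku-vem-lf-vef
1. f -> v, k -> g, s -> z, t -> d / _ Z: fires at position(s) 9: odkuvemlvvef
2. e -> o, i -> u / B C0 _: fires at position(s) 6: odkuvomlvvef
surface: odkuvomlvvef


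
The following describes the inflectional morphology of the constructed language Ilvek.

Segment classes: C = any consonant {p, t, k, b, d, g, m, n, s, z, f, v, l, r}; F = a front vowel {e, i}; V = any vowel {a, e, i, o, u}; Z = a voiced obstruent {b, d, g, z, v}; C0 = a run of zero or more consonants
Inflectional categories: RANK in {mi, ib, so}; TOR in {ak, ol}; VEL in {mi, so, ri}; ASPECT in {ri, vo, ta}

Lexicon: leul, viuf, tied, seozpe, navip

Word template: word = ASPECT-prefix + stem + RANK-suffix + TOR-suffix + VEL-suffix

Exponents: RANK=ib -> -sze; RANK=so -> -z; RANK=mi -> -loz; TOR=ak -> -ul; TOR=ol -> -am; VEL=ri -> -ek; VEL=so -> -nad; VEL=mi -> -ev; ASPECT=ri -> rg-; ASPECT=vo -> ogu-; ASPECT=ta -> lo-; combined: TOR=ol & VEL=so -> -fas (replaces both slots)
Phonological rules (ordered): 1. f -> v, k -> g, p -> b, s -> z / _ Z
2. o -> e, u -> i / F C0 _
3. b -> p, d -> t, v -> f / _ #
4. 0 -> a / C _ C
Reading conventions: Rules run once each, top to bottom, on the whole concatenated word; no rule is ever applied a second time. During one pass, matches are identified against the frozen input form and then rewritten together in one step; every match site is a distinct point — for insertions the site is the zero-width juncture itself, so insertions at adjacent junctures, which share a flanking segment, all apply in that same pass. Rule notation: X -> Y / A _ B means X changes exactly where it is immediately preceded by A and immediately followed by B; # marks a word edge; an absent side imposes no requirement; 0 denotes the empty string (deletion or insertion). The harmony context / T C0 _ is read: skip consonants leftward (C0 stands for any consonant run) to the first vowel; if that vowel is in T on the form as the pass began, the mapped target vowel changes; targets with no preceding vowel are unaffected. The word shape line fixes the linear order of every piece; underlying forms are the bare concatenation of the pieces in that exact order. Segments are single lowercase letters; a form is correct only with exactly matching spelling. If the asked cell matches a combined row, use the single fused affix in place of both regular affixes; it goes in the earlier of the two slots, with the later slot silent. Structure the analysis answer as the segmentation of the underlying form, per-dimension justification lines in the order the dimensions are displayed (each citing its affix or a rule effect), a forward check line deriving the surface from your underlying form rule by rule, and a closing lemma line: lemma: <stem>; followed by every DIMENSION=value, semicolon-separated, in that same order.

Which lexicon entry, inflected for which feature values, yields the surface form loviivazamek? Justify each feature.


underlying: lo-viuf-z-am-ek
RANK=so - signalled by the affix -z
TOR=ol - signalled by the affix -am
VEL=ri - signalled by the affix -ek
ASPECT=ta - signalled by the affix lo-
check: loviufzamek -> loviuvzamek -> loviivzamek -> loviivzamek -> loviivazamek
lemma: viuf; RANK=so; TOR=ol; VEL=ri; ASPECT=ta


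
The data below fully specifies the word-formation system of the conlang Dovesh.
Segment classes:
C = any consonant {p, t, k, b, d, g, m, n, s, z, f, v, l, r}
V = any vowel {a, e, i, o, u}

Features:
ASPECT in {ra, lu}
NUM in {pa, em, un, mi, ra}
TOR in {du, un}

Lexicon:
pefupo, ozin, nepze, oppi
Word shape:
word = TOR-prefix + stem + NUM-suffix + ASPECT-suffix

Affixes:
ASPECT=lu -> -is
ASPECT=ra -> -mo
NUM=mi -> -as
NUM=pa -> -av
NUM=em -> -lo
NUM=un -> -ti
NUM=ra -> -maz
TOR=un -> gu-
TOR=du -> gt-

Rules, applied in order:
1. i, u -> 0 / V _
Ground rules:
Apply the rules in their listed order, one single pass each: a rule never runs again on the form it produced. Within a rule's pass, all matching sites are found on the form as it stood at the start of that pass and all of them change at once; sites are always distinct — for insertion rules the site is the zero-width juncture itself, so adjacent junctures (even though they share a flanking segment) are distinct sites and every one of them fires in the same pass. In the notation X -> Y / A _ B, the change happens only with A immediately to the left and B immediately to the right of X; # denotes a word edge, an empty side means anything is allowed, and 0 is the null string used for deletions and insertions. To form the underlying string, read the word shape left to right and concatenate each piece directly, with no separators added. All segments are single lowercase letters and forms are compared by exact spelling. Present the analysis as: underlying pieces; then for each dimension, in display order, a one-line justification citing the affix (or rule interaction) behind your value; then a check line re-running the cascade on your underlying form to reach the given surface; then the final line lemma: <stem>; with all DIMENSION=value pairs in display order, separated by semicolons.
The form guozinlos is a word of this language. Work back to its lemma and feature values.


underlying: gu-ozin-lo-is
ASPECT=lu - signalled by the affix -is
NUM=em - signalled by the affix -lo
TOR=un - signalled by the affix gu-
check: guozinlois -> guozinlos
lemma: ozin; ASPECT=lu; NUM=em; TOR=un


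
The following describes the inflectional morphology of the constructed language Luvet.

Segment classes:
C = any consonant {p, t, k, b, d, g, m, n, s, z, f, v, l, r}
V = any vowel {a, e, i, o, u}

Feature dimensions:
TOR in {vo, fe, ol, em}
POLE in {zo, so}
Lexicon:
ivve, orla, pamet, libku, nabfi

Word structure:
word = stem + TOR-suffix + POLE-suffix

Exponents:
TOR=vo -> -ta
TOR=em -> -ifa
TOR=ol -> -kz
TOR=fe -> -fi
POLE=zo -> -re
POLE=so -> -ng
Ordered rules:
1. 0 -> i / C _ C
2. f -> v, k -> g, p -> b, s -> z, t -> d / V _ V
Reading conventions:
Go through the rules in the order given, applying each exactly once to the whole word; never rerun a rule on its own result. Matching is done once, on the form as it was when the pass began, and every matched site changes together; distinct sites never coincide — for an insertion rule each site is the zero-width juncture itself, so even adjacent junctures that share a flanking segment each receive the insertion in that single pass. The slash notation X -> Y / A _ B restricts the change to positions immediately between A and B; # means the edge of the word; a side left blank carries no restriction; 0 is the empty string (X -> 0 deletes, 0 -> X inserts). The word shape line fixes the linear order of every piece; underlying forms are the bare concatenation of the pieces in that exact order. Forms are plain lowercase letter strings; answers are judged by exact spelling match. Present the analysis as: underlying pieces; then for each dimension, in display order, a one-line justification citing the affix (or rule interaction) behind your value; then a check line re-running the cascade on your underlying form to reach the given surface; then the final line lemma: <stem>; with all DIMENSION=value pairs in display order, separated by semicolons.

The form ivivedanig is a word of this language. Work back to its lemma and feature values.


underlying: ivve-ta-ng
TOR=vo - signalled by the affix -ta
POLE=so - signalled by the affix -ng
check: ivvetang -> ivivetanig -> ivivedanig
lemma: ivve; TOR=vo; POLE=so


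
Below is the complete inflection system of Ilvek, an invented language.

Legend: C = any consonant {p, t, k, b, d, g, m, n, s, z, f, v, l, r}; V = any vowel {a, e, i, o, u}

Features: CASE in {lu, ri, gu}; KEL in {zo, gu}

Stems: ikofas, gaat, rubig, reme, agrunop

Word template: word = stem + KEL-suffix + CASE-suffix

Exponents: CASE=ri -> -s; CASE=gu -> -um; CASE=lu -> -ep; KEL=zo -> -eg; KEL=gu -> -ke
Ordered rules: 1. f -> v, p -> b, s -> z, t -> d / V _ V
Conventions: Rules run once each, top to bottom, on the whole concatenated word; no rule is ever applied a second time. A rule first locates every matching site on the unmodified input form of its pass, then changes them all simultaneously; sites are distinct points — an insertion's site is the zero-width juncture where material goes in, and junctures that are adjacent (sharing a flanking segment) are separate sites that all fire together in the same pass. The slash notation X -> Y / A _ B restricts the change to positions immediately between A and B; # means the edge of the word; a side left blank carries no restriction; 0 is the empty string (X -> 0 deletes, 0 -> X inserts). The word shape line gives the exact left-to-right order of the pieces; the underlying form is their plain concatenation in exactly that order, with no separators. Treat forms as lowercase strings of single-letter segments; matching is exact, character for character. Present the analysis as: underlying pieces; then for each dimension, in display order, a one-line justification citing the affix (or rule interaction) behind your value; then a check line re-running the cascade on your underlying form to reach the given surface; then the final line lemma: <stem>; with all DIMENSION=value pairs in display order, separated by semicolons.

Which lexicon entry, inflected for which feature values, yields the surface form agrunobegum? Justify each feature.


underlying: agrunop-eg-um
CASE=gu - signalled by the affix -um
KEL=zo - signalled by the affix -eg
check: agrunopegum -> agrunobegum
lemma: agrunop; CASE=gu; KEL=zo


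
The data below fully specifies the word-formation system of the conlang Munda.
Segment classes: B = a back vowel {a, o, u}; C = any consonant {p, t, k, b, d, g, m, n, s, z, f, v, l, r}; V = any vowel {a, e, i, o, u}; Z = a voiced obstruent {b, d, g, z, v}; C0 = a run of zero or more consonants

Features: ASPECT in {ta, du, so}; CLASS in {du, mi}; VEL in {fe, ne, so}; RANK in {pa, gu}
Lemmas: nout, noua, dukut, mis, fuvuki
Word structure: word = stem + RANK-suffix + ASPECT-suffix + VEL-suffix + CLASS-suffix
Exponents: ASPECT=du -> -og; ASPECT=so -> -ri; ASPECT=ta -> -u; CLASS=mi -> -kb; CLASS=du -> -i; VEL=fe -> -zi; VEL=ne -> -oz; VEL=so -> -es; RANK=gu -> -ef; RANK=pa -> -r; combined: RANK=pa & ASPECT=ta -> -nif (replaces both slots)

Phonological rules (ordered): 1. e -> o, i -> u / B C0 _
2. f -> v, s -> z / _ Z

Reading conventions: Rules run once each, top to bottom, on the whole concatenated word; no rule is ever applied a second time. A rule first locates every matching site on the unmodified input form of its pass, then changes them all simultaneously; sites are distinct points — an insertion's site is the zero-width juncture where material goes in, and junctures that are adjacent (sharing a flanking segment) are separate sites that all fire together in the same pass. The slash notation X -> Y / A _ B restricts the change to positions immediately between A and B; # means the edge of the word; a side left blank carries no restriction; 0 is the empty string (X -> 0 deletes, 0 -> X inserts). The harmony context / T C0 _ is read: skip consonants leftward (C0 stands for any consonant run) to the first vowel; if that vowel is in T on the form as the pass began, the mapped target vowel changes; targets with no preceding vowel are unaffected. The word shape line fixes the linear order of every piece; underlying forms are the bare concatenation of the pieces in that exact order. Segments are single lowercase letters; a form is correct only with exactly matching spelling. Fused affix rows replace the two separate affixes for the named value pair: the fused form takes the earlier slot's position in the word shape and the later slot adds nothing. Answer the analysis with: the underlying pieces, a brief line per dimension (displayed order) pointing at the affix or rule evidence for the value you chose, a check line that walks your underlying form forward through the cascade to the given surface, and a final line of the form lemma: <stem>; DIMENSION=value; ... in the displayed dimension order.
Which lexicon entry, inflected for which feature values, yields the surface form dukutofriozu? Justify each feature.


underlying: dukut-ef-ri-oz-i
ASPECT=so - signalled by the affix -ri
CLASS=du - signalled by the affix -i
VEL=ne - signalled by the affix -oz
RANK=gu - signalled by the affix -ef
check: dukutefriozi -> dukutofriozu -> dukutofriozu
lemma: dukut; ASPECT=so; CLASS=du; VEL=ne; RANK=gu


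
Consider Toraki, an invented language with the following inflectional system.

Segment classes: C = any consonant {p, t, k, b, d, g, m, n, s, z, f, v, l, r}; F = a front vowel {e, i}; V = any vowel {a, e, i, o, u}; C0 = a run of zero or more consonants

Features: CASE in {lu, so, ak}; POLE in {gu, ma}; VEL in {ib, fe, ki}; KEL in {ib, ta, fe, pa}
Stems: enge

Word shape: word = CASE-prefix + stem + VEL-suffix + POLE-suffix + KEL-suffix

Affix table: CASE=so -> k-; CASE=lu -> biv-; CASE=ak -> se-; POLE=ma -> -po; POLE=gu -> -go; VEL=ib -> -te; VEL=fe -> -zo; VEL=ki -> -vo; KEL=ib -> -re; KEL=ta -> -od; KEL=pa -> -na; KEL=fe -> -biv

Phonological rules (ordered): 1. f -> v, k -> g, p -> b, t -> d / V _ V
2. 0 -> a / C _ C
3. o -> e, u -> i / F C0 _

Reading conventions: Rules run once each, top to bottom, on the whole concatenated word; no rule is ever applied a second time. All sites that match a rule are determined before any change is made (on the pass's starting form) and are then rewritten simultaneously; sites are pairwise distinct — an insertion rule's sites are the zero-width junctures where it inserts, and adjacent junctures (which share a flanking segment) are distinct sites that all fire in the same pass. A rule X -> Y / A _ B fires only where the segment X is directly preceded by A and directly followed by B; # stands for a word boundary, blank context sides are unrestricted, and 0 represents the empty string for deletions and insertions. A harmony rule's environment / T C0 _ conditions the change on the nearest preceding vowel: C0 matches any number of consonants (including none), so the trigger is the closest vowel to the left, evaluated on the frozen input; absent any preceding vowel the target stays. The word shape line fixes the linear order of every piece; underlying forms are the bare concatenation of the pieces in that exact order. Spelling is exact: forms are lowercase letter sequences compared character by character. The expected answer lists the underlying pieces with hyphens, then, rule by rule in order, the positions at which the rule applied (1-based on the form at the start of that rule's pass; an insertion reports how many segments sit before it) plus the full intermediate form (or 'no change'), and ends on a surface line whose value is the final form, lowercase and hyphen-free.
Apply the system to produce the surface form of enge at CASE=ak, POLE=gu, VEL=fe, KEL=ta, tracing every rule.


underlying: se-enge-zo-go-od
1. f -> v, k -> g, p -> b, t -> d / V _ V: no change
2. 0 -> a / C _ C: inserts after position(s) 4: seenagezogood
3. o -> e, u -> i / F C0 _: fires at position(s) 9: seenagezegood
surface: seenagezegood


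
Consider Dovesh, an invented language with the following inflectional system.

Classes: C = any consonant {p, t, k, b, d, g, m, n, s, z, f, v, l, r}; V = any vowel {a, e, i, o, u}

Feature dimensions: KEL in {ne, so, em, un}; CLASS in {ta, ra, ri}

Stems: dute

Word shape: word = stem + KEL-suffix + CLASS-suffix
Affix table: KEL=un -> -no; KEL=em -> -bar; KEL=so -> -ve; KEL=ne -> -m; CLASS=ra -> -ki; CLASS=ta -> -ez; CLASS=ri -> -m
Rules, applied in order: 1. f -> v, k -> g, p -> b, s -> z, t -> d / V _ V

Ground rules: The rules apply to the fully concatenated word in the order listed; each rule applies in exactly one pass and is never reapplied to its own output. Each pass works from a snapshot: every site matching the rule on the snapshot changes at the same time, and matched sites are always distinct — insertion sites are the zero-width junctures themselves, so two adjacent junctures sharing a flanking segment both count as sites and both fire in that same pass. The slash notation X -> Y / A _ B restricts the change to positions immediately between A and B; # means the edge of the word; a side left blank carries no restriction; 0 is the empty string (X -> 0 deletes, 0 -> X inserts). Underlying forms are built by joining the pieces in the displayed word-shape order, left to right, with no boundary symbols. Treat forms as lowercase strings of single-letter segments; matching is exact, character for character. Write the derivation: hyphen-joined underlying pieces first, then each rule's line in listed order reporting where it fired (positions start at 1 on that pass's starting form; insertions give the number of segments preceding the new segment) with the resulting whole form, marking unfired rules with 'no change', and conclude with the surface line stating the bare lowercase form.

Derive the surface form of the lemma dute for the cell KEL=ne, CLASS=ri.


underlying: dute-m-m
1. f -> v, k -> g, p -> b, s -> z, t -> d / V _ V: fires at position(s) 3: dudemm
surface: dudemm


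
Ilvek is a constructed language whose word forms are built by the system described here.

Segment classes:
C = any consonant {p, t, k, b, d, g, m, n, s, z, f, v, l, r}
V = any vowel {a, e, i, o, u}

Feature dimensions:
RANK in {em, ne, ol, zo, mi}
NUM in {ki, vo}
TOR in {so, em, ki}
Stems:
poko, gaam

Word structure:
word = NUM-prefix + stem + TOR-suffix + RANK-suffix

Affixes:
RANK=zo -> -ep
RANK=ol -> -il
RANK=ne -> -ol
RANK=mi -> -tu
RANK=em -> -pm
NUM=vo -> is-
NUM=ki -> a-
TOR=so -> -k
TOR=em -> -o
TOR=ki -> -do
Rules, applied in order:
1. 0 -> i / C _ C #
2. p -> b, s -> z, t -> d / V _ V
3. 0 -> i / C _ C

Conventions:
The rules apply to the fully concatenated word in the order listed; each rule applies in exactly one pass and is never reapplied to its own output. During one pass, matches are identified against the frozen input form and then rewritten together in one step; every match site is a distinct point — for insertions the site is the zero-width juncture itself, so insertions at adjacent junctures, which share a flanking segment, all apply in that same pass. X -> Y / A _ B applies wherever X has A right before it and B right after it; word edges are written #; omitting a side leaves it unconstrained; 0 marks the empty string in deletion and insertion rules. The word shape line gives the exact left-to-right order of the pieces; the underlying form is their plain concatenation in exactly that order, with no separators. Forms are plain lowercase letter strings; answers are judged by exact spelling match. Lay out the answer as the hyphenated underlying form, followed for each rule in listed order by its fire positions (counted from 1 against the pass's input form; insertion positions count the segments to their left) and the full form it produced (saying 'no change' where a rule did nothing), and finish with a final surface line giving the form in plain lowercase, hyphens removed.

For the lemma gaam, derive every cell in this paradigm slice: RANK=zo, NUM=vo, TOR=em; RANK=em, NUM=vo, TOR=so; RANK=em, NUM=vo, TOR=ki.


cell RANK=zo, NUM=vo, TOR=em:
underlying: is-gaam-o-ep
1. 0 -> i / C _ C #: no change
2. p -> b, s -> z, t -> d / V _ V: no change
3. 0 -> i / C _ C: inserts after position(s) 2: isigaamoep
surface: isigaamoep

cell RANK=em, NUM=vo, TOR=so:
underlying: is-gaam-k-pm
1. 0 -> i / C _ C #: inserts after position(s) 8: isgaamkpim
2. p -> b, s -> z, t -> d / V _ V: no change
3. 0 -> i / C _ C: inserts after position(s) 2, 6, 7: isigaamikipim
surface: isigaamikipim

cell RANK=em, NUM=vo, TOR=ki:
underlying: is-gaam-do-pm
1. 0 -> i / C _ C #: inserts after position(s) 9: isgaamdopim
2. p -> b, s -> z, t -> d / V _ V: fires at position(s) 9: isgaamdobim
3. 0 -> i / C _ C: inserts after position(s) 2, 6: isigaamidobim
surface: isigaamidobim


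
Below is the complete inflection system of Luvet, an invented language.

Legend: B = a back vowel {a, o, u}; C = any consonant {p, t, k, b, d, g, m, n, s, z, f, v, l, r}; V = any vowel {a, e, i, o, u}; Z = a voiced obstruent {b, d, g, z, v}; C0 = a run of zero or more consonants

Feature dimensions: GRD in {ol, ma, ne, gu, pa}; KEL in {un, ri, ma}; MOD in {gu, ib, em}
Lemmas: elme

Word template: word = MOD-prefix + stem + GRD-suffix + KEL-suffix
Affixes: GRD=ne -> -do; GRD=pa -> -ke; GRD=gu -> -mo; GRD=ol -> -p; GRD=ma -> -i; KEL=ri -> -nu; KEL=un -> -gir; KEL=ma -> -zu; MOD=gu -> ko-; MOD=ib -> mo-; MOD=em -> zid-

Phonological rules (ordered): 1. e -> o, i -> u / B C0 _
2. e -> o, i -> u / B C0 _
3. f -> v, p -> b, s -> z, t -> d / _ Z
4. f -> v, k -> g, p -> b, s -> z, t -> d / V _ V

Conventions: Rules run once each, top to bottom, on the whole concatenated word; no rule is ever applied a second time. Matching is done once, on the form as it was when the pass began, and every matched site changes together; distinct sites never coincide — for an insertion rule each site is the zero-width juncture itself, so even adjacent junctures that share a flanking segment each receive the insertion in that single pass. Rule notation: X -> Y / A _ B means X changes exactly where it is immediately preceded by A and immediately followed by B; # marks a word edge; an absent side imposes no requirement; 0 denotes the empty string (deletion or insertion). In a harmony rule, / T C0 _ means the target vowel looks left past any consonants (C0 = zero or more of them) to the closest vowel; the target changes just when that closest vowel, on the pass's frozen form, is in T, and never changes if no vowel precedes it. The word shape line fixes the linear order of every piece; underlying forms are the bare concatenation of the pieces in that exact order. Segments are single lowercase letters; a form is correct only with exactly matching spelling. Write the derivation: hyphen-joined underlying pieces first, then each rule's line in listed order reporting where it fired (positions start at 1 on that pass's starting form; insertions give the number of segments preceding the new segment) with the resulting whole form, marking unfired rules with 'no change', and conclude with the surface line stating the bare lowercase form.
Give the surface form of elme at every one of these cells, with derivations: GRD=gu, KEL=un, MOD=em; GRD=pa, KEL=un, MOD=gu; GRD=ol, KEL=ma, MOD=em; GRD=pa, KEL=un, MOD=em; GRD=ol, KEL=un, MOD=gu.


cell GRD=gu, KEL=un, MOD=em:
underlying: zid-elme-mo-gir
1. e -> o, i -> u / B C0 _: fires at position(s) 11: zidelmemogur
2. e -> o, i -> u / B C0 _: no change
3. f -> v, p -> b, s -> z, t -> d / _ Z: no change
4. f -> v, k -> g, p -> b, s -> z, t -> d / V _ V: no change
surface: zidelmemogur

cell GRD=pa, KEL=un, MOD=gu:
underlying: ko-elme-ke-gir
1. e -> o, i -> u / B C0 _: fires at position(s) 3: koolmekegir
2. e -> o, i -> u / B C0 _: fires at position(s) 6: koolmokegir
3. f -> v, p -> b, s -> z, t -> d / _ Z: no change
4. f -> v, k -> g, p -> b, s -> z, t -> d / V _ V: fires at position(s) 7: koolmogegir
surface: koolmogegir

cell GRD=ol, KEL=ma, MOD=em:
underlying: zid-elme-p-zu
1. e -> o, i -> u / B C0 _: no change
2. e -> o, i -> u / B C0 _: no change
3. f -> v, p -> b, s -> z, t -> d / _ Z: fires at position(s) 8: zidelmebzu
4. f -> v, k -> g, p -> b, s -> z, t -> d / V _ V: no change
surface: zidelmebzu

cell GRD=pa, KEL=un, MOD=em:
underlying: zid-elme-ke-gir
1. e -> o, i -> u / B C0 _: no change
2. e -> o, i -> u / B C0 _: no change
3. f -> v, p -> b, s -> z, t -> d / _ Z: no change
4. f -> v, k -> g, p -> b, s -> z, t -> d / V _ V: fires at position(s) 8: zidelmegegir
surface: zidelmegegir

cell GRD=ol, KEL=un, MOD=gu:
underlying: ko-elme-p-gir
1. e -> o, i -> u / B C0 _: fires at position(s) 3: koolmepgir
2. e -> o, i -> u / B C0 _: fires at position(s) 6: koolmopgir
3. f -> v, p -> b, s -> z, t -> d / _ Z: fires at position(s) 7: koolmobgir
4. f -> v, k -> g, p -> b, s -> z, t -> d / V _ V: no change
surface: koolmobgir
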